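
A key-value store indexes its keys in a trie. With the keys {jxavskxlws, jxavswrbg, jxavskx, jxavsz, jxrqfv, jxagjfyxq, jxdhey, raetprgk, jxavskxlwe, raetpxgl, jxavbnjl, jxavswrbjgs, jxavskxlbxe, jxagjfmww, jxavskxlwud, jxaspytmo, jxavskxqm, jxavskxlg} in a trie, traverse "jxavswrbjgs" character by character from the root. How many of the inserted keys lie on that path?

1

Walk "jxavswrbjgs" from the root; an end-of-word marker is hit whenever a stored word is a prefix of "jxavswrbjgs".
Prefixes of the query that are stored words: "jxavswrbjgs"
Count: 1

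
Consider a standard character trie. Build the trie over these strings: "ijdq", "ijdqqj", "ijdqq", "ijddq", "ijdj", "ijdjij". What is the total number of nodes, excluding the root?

11

Trie structure (* marks end of a word):
(root)
└─ i
   └─ j
      └─ d
         ├─ d
         │  └─ q *
         ├─ j *
         │  └─ i
         │     └─ j *
         └─ q *
            └─ q *
               └─ j *
Counting every labelled node above: 11.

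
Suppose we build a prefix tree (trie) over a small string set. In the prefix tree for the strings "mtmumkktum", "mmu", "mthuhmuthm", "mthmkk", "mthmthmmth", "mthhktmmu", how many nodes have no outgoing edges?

A leaf is a node with no children — equivalently, the end of a word that is not a proper prefix of any other stored word.
Those words: "mmu", "mthhktmmu", "mthmkk", "mthmthmmth", "mthuhmuthm", "mtmumkktum"
Leaf count: 6

6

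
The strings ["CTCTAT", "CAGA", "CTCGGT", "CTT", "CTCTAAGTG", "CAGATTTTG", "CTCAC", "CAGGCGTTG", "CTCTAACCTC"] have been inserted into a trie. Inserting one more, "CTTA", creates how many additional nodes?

1

"CTT" is already a path in the trie; the remaining "A" must be added.
Each of the 1 remaining characters creates one node.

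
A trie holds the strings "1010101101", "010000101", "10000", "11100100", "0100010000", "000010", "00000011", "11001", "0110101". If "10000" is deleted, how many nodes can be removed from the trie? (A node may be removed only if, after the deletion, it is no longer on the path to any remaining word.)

After clearing the end-marker at "10000", prune upward until reaching a node still needed by another word.
The suffix "000" (3 nodes) is used only by "10000"; the node for "10" still has the child "1", so pruning stops there.
Nodes removed: 3

3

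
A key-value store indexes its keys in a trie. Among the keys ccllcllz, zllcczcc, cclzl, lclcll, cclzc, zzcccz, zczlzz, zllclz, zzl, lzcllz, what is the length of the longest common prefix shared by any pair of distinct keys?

4

The deepest shared node is where two words last agree before diverging.
"cclzc" and "cclzl" agree on "cclz" (4 characters) before diverging; nothing deeper is shared.
Longest shared-prefix length: 4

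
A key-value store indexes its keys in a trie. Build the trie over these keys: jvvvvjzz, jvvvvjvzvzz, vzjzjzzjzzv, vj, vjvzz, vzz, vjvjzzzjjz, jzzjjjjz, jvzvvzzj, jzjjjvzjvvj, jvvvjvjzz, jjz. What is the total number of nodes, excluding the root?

Trace insertions, counting only characters that open a new branch:
  "jvvvvjzz" → 8 new (j, v, v, v, v, j, z, z)
  "jvvvvjvzvzz" → prefix "jvvvvj" already present; 5 new (v, z, v, z, z)
  "vzjzjzzjzzv" → 11 new (v, z, j, z, j, z, z, j, z, z, v)
  "vj" → prefix "v" already present; 1 new (j)
  "vjvzz" → prefix "vj" already present; 3 new (v, z, z)
  "vzz" → prefix "vz" already present; 1 new (z)
  "vjvjzzzjjz" → prefix "vjv" already present; 7 new (j, z, z, z, j, j, z)
  "jzzjjjjz" → prefix "j" already present; 7 new (z, z, j, j, j, j, z)
  "jvzvvzzj" → prefix "jv" already present; 6 new (z, v, v, z, z, j)
  "jzjjjvzjvvj" → prefix "jz" already present; 9 new (j, j, j, v, z, j, v, v, j)
  "jvvvjvjzz" → prefix "jvvv" already present; 5 new (j, v, j, z, z)
  "jjz" → prefix "j" already present; 2 new (j, z)
Total nodes = 8 + 5 + 11 + 1 + 3 + 1 + 7 + 7 + 6 + 9 + 5 + 2 = 65

65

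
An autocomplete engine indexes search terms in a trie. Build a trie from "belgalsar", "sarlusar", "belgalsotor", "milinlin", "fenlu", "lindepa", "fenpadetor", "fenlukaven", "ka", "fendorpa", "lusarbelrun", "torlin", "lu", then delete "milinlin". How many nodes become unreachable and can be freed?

After clearing the end-marker at "milinlin", prune upward until reaching a node still needed by another word.
No other word shares any prefix with "milinlin", so all 8 of its nodes go.
Nodes removed: 8

8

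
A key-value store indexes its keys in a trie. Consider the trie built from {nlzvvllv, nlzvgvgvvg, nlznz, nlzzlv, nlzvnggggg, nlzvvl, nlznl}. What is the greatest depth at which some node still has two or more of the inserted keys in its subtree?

6

Look for the deepest trie node that still has at least two words in its subtree.
e.g. "nlzvvl" and "nlzvvllv" share the prefix "nlzvvl" of length 6; no pair shares a longer one.
Longest shared-prefix length: 6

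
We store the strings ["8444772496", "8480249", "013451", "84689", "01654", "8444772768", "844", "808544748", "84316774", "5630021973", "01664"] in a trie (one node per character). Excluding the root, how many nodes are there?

Count nodes per top-level branch (shared prefixes stored once):
  '0'-branch (013451, 01654, 01664): 11 nodes
  '5'-branch (5630021973): 10 nodes
  '8'-branch (808544748, 84316774, 844, 8444772496, 8444772768, 84689, 8480249): 35 nodes
Sum: 56

56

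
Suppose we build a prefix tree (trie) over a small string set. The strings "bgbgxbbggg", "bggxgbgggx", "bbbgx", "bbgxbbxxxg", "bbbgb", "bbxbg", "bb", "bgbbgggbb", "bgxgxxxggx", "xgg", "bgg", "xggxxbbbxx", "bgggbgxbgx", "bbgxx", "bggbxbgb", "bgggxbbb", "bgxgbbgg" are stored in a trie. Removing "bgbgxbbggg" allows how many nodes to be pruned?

After clearing the end-marker at "bgbgxbbggg", prune upward until reaching a node still needed by another word.
The suffix "gxbbggg" (7 nodes) is used only by "bgbgxbbggg"; the node for "bgb" still has the child "b", so pruning stops there.
Nodes removed: 7

7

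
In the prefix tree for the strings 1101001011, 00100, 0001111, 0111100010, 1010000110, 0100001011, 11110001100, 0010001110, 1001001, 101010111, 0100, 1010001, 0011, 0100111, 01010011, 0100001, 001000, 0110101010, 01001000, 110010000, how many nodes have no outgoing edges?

16

Leaves are exactly the stored words that no other stored word extends.
Those words: "0001111", "0010001110", "0011", "0100001011", "01001000", "0100111", "01010011", "0110101010", "0111100010", "1001001", "1010000110", "1010001", "101010111", "110010000", "1101001011", "11110001100"
Leaf count: 16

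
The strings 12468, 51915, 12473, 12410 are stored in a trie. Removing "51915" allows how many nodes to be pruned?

Walk "51915" from the leaf back toward the root, removing each node that no remaining word uses.
No other word shares any prefix with "51915", so all 5 of its nodes go.
Nodes removed: 5

5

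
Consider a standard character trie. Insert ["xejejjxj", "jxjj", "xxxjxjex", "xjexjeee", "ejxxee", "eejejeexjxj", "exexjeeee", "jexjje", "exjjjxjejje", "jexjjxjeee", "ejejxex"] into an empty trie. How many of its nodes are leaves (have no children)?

11

A leaf is a node with no children — equivalently, the end of a word that is not a proper prefix of any other stored word.
Those words: "eejejeexjxj", "ejejxex", "ejxxee", "exexjeeee", "exjjjxjejje", "jexjje", "jexjjxjeee", "jxjj", "xejejjxj", "xjexjeee", "xxxjxjex"
Leaf count: 11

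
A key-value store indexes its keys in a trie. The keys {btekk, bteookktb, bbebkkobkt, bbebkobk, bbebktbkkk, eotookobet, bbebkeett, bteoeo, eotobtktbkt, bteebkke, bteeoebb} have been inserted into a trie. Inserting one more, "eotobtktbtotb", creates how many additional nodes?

The longest prefix of "eotobtktbtotb" already in the trie is "eotobtktb" (length 9).
New nodes needed: |"eotobtktbtotb"| − 9 = 13 − 9 = 4.

4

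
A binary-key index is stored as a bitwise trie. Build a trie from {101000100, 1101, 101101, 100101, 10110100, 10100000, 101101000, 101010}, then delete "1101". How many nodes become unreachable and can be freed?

A node on "1101"'s path can go only if nothing else ends at it or branches off below it.
The suffix "101" (3 nodes) is used only by "1101"; the node for "1" still has the child "0", so pruning stops there.
Nodes removed: 3

3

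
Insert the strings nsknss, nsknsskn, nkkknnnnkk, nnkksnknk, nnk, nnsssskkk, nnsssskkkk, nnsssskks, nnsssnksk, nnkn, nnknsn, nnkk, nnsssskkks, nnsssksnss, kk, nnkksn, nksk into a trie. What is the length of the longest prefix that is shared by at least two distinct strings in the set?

Look for the deepest trie node that still has at least two words in its subtree.
e.g. "nnsssskkk" and "nnsssskkkk" share the prefix "nnsssskkk" of length 9; no pair shares a longer one.
Longest shared-prefix length: 9

9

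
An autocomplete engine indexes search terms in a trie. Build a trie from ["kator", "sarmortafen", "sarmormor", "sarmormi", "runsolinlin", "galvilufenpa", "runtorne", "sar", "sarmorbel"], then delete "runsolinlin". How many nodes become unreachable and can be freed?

8

After clearing the end-marker at "runsolinlin", prune upward until reaching a node still needed by another word.
The suffix "solinlin" (8 nodes) is used only by "runsolinlin"; the node for "run" still has the child "t", so pruning stops there.
Nodes removed: 8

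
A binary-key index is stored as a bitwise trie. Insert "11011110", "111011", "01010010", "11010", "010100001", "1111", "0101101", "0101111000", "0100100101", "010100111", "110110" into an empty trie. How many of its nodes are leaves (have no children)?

11

Leaves are exactly the stored words that no other stored word extends.
Those words: "0100100101", "010100001", "01010010", "010100111", "0101101", "0101111000", "11010", "110110", "11011110", "111011", "1111"
Leaf count: 11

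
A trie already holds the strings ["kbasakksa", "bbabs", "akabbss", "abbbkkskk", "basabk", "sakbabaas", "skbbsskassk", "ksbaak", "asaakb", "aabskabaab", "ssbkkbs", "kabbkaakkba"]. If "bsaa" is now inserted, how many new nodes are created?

3

Walking "bsaa" from the root, the first 1 characters ("b") follow existing edges; "s" is the first miss.
Each of the 3 remaining characters creates one node.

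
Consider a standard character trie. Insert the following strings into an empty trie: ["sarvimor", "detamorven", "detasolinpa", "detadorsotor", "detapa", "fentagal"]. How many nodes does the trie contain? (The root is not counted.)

43

Count nodes per top-level branch (shared prefixes stored once):
  'd'-branch (detadorsotor, detamorven, detapa, detasolinpa): 27 nodes
  'f'-branch (fentagal): 8 nodes
  's'-branch (sarvimor): 8 nodes
Sum: 43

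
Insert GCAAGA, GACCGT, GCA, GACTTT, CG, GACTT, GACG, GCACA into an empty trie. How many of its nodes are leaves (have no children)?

Leaves are exactly the stored words that no other stored word extends.
Those words: "CG", "GACCGT", "GACG", "GACTTT", "GCAAGA", "GCACA"
Leaf count: 6

6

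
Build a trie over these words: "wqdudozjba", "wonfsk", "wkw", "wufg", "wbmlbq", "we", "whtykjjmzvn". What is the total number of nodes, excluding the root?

Trace insertions, counting only characters that open a new branch:
  "wqdudozjba" → 10 new (w, q, d, u, d, o, z, j, b, a)
  "wonfsk" → prefix "w" already present; 5 new (o, n, f, s, k)
  "wkw" → prefix "w" already present; 2 new (k, w)
  "wufg" → prefix "w" already present; 3 new (u, f, g)
  "wbmlbq" → prefix "w" already present; 5 new (b, m, l, b, q)
  "we" → prefix "w" already present; 1 new (e)
  "whtykjjmzvn" → prefix "w" already present; 10 new (h, t, y, k, j, j, m, z, v, n)
Total nodes = 10 + 5 + 2 + 3 + 5 + 1 + 10 = 36

36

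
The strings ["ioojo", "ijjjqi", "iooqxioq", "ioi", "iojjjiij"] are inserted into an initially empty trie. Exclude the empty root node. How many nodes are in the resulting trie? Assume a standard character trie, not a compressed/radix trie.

For each word, the new-node count is its length minus the longest prefix already in the trie:
  "ioojo" → 5 new (i, o, o, j, o)
  "ijjjqi" → prefix "i" already present; 5 new (j, j, j, q, i)
  "iooqxioq" → prefix "ioo" already present; 5 new (q, x, i, o, q)
  "ioi" → prefix "io" already present; 1 new (i)
  "iojjjiij" → prefix "io" already present; 6 new (j, j, j, i, i, j)
Total nodes = 5 + 5 + 5 + 1 + 6 = 22

22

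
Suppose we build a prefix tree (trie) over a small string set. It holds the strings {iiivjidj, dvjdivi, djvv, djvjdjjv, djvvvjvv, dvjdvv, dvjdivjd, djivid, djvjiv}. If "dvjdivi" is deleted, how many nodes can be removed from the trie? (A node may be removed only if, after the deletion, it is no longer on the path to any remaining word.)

A node on "dvjdivi"'s path can go only if nothing else ends at it or branches off below it.
The suffix "i" (1 node) is used only by "dvjdivi"; the node for "dvjdiv" still has the child "j", so pruning stops there.
Nodes removed: 1

1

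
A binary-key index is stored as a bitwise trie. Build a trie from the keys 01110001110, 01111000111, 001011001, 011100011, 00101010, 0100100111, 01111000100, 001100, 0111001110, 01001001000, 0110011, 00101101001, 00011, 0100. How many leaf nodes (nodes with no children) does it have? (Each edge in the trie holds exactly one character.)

12

Leaves are exactly the stored words that no other stored word extends.
Those words: "00011", "00101010", "001011001", "00101101001", "001100", "01001001000", "0100100111", "0110011", "01110001110", "0111001110", "01111000100", "01111000111"
Leaf count: 12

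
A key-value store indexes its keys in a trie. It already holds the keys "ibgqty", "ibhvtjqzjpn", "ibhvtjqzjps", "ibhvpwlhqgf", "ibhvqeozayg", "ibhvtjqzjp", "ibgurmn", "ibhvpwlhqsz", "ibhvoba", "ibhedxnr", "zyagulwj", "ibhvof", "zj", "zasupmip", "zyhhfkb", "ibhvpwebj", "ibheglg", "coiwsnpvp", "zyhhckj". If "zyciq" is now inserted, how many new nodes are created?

"zy" is already a path in the trie; the remaining "ciq" must be added.
So 5 − 2 = 3 new nodes.

3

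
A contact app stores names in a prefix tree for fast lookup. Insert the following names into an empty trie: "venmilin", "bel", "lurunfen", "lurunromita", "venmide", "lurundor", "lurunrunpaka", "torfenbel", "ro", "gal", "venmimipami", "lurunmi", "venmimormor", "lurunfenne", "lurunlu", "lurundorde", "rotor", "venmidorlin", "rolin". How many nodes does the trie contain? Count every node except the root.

80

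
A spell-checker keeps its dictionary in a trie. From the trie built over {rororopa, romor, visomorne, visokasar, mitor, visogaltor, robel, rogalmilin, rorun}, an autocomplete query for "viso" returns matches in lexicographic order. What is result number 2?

DFS of the "viso" subtree visits, in order: "visogaltor", "visokasar", "visomorne"
Position 2: visokasar

visokasar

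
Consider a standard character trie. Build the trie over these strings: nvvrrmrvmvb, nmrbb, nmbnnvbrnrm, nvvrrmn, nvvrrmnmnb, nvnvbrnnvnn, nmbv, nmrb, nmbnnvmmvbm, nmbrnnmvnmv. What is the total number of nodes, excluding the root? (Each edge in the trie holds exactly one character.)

51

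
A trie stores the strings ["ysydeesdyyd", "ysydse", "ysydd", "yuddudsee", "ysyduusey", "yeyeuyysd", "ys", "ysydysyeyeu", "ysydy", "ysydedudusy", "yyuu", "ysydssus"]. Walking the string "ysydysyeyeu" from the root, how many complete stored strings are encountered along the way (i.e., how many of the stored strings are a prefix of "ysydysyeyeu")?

Traverse "ysydysyeyeu" character by character; count nodes along the way that are marked as word ends.
Prefixes of the query that are stored words: "ys", "ysydy", "ysydysyeyeu"
Count: 3

3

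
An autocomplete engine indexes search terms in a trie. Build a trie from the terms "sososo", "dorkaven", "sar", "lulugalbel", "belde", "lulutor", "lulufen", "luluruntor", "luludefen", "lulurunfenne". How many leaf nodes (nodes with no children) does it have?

Leaves are exactly the stored words that no other stored word extends.
Those words: "belde", "dorkaven", "luludefen", "lulufen", "lulugalbel", "lulurunfenne", "luluruntor", "lulutor", "sar", "sososo"
Leaf count: 10

10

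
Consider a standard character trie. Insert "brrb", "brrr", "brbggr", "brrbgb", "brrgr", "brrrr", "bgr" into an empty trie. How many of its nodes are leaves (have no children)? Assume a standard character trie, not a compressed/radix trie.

5

A leaf is a node with no children — equivalently, the end of a word that is not a proper prefix of any other stored word.
Those words: "bgr", "brbggr", "brrbgb", "brrgr", "brrrr"
Leaf count: 5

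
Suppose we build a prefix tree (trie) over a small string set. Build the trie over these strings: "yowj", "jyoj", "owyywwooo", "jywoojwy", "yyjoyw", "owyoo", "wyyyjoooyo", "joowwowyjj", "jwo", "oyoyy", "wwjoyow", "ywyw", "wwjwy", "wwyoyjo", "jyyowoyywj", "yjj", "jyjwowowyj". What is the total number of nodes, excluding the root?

89

Insert word by word; a character creates a node only if that edge doesn't already exist:
  "yowj" → 4 new (y, o, w, j)
  "jyoj" → 4 new (j, y, o, j)
  "owyywwooo" → 9 new (o, w, y, y, w, w, o, o, o)
  "jywoojwy" → prefix "jy" already present; 6 new (w, o, o, j, w, y)
  "yyjoyw" → prefix "y" already present; 5 new (y, j, o, y, w)
  "owyoo" → prefix "owy" already present; 2 new (o, o)
  "wyyyjoooyo" → 10 new (w, y, y, y, j, o, o, o, y, o)
  "joowwowyjj" → prefix "j" already present; 9 new (o, o, w, w, o, w, y, j, j)
  "jwo" → prefix "j" already present; 2 new (w, o)
  "oyoyy" → prefix "o" already present; 4 new (y, o, y, y)
  "wwjoyow" → prefix "w" already present; 6 new (w, j, o, y, o, w)
  "ywyw" → prefix "y" already present; 3 new (w, y, w)
  "wwjwy" → prefix "wwj" already present; 2 new (w, y)
  "wwyoyjo" → prefix "ww" already present; 5 new (y, o, y, j, o)
  "jyyowoyywj" → prefix "jy" already present; 8 new (y, o, w, o, y, y, w, j)
  "yjj" → prefix "y" already present; 2 new (j, j)
  "jyjwowowyj" → prefix "jy" already present; 8 new (j, w, o, w, o, w, y, j)
Total nodes = 4 + 4 + 9 + 6 + 5 + 2 + 10 + 9 + 2 + 4 + 6 + 3 + 2 + 5 + 8 + 2 + 8 = 89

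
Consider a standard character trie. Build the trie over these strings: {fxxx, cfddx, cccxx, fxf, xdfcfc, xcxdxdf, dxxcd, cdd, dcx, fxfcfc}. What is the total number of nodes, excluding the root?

38

Count nodes per top-level branch (shared prefixes stored once):
  'c'-branch (cccxx, cdd, cfddx): 11 nodes
  'd'-branch (dcx, dxxcd): 7 nodes
  'f'-branch (fxf, fxfcfc, fxxx): 8 nodes
  'x'-branch (xcxdxdf, xdfcfc): 12 nodes
Sum: 38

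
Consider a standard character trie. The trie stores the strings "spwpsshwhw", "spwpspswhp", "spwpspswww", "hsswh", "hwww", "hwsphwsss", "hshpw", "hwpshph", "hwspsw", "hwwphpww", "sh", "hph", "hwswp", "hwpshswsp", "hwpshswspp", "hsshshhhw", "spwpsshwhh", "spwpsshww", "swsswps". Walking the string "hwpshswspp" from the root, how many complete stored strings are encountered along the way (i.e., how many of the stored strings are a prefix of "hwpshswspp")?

Check each prefix of "hwpshswspp" against the stored set — each match is an end-marker on the path.
Prefixes of the query that are stored words: "hwpshswsp", "hwpshswspp"
Count: 2

2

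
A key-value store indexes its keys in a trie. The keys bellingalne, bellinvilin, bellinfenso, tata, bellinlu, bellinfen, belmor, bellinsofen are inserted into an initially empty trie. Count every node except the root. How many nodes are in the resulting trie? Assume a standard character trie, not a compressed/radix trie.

Count nodes per top-level branch (shared prefixes stored once):
  'b'-branch (bellinfen, bellinfenso, bellingalne, bellinlu, bellinsofen, bellinvilin, belmor): 31 nodes
  't'-branch (tata): 4 nodes
Sum: 35

35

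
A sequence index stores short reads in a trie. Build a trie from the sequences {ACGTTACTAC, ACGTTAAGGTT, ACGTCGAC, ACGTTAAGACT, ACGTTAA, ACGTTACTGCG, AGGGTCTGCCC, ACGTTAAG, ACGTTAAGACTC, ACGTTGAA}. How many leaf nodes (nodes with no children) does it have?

7

Leaves are exactly the stored words that no other stored word extends.
Those words: "ACGTCGAC", "ACGTTAAGACTC", "ACGTTAAGGTT", "ACGTTACTAC", "ACGTTACTGCG", "ACGTTGAA", "AGGGTCTGCCC"
Leaf count: 7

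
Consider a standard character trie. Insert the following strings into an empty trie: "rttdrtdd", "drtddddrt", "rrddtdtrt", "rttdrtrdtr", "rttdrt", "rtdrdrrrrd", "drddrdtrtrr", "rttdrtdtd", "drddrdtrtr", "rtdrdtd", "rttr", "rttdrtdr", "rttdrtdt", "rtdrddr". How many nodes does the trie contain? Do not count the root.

54

Trace insertions, counting only characters that open a new branch:
  "rttdrtdd" → 8 new (r, t, t, d, r, t, d, d)
  "drtddddrt" → 9 new (d, r, t, d, d, d, d, r, t)
  "rrddtdtrt" → prefix "r" already present; 8 new (r, d, d, t, d, t, r, t)
  "rttdrtrdtr" → prefix "rttdrt" already present; 4 new (r, d, t, r)
  "rttdrt" → prefix "rttdrt" already present; 0 new (none)
  "rtdrdrrrrd" → prefix "rt" already present; 8 new (d, r, d, r, r, r, r, d)
  "drddrdtrtrr" → prefix "dr" already present; 9 new (d, d, r, d, t, r, t, r, r)
  "rttdrtdtd" → prefix "rttdrtd" already present; 2 new (t, d)
  "drddrdtrtr" → prefix "drddrdtrtr" already present; 0 new (none)
  "rtdrdtd" → prefix "rtdrd" already present; 2 new (t, d)
  "rttr" → prefix "rtt" already present; 1 new (r)
  "rttdrtdr" → prefix "rttdrtd" already present; 1 new (r)
  "rttdrtdt" → prefix "rttdrtdt" already present; 0 new (none)
  "rtdrddr" → prefix "rtdrd" already present; 2 new (d, r)
Total nodes = 8 + 9 + 8 + 4 + 0 + 8 + 9 + 2 + 0 + 2 + 1 + 1 + 0 + 2 = 54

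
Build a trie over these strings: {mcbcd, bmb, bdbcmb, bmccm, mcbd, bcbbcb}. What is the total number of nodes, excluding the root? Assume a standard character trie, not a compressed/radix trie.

22

Insert word by word; a character creates a node only if that edge doesn't already exist:
  "mcbcd" → 5 new (m, c, b, c, d)
  "bmb" → 3 new (b, m, b)
  "bdbcmb" → prefix "b" already present; 5 new (d, b, c, m, b)
  "bmccm" → prefix "bm" already present; 3 new (c, c, m)
  "mcbd" → prefix "mcb" already present; 1 new (d)
  "bcbbcb" → prefix "b" already present; 5 new (c, b, b, c, b)
Total nodes = 5 + 3 + 5 + 3 + 1 + 5 = 22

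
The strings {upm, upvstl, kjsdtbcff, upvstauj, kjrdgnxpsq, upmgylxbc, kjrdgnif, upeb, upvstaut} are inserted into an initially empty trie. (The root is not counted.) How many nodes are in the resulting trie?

For each word, the new-node count is its length minus the longest prefix already in the trie:
  "upm" → 3 new (u, p, m)
  "upvstl" → prefix "up" already present; 4 new (v, s, t, l)
  "kjsdtbcff" → 9 new (k, j, s, d, t, b, c, f, f)
  "upvstauj" → prefix "upvst" already present; 3 new (a, u, j)
  "kjrdgnxpsq" → prefix "kj" already present; 8 new (r, d, g, n, x, p, s, q)
  "upmgylxbc" → prefix "upm" already present; 6 new (g, y, l, x, b, c)
  "kjrdgnif" → prefix "kjrdgn" already present; 2 new (i, f)
  "upeb" → prefix "up" already present; 2 new (e, b)
  "upvstaut" → prefix "upvstau" already present; 1 new (t)
Total nodes = 3 + 4 + 9 + 3 + 8 + 6 + 2 + 2 + 1 = 38

38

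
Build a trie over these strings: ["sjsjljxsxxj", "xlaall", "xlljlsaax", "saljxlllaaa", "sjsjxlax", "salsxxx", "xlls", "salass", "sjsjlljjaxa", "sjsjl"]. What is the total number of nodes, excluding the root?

Insert word by word; a character creates a node only if that edge doesn't already exist:
  "sjsjljxsxxj" → 11 new (s, j, s, j, l, j, x, s, x, x, j)
  "xlaall" → 6 new (x, l, a, a, l, l)
  "xlljlsaax" → prefix "xl" already present; 7 new (l, j, l, s, a, a, x)
  "saljxlllaaa" → prefix "s" already present; 10 new (a, l, j, x, l, l, l, a, a, a)
  "sjsjxlax" → prefix "sjsj" already present; 4 new (x, l, a, x)
  "salsxxx" → prefix "sal" already present; 4 new (s, x, x, x)
  "xlls" → prefix "xll" already present; 1 new (s)
  "salass" → prefix "sal" already present; 3 new (a, s, s)
  "sjsjlljjaxa" → prefix "sjsjl" already present; 6 new (l, j, j, a, x, a)
  "sjsjl" → prefix "sjsjl" already present; 0 new (none)
Total nodes = 11 + 6 + 7 + 10 + 4 + 4 + 1 + 3 + 6 + 0 = 52

52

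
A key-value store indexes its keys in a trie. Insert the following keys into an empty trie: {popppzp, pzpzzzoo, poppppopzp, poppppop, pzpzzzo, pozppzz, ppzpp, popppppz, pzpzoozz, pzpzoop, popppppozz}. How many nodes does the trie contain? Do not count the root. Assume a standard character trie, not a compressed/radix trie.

Trie structure (* marks end of a word):
(root)
└─ p
   ├─ o
   │  ├─ p
   │  │  └─ p
   │  │     └─ p
   │  │        ├─ p
   │  │        │  ├─ o
   │  │        │  │  └─ p *
   │  │        │  │     └─ z
   │  │        │  │        └─ p *
   │  │        │  └─ p
   │  │        │     ├─ o
   │  │        │     │  └─ z
   │  │        │     │     └─ z *
   │  │        │     └─ z *
   │  │        └─ z
   │  │           └─ p *
   │  └─ z
   │     └─ p
   │        └─ p
   │           └─ z
   │              └─ z *
   ├─ p
   │  └─ z
   │     └─ p
   │        └─ p *
   └─ z
      └─ p
         └─ z
            ├─ o
            │  └─ o
            │     ├─ p *
            │     └─ z
            │        └─ z *
            └─ z
               └─ z
                  └─ o *
                     └─ o *
Counting every labelled node above: 38.

38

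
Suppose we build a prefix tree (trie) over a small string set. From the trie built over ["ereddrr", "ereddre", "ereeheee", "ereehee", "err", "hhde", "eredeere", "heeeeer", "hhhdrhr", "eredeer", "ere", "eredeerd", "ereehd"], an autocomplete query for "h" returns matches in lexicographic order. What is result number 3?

Filter for "h…" and sort: "heeeeer", "hhde", "hhhdrhr"
Position 3: hhhdrhr

hhhdrhr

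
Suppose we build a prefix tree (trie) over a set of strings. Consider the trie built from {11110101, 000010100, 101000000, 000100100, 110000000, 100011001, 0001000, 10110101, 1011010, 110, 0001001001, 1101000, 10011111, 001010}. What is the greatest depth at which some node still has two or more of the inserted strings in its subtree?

Equivalently: take the maximum, over all pairs, of their longest common prefix length.
e.g. "000100100" and "0001001001" share the prefix "000100100" of length 9; no pair shares a longer one.
Longest shared-prefix length: 9

9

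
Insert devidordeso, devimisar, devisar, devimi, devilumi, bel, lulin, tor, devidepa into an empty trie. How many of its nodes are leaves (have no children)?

A leaf is a node with no children — equivalently, the end of a word that is not a proper prefix of any other stored word.
Those words: "bel", "devidepa", "devidordeso", "devilumi", "devimisar", "devisar", "lulin", "tor"
Leaf count: 8

8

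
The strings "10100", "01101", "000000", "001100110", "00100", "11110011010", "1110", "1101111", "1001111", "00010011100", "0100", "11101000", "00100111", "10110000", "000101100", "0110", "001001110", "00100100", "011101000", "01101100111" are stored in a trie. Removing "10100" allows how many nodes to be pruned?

A node on "10100"'s path can go only if nothing else ends at it or branches off below it.
The suffix "00" (2 nodes) is used only by "10100"; the node for "101" still has the child "1", so pruning stops there.
Nodes removed: 2

2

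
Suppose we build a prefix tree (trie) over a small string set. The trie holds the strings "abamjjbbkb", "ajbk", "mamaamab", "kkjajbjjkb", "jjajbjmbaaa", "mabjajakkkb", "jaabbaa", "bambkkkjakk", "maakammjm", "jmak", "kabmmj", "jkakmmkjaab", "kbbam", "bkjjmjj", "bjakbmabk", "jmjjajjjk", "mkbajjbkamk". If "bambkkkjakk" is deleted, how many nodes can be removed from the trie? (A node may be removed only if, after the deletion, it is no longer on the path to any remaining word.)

10

After clearing the end-marker at "bambkkkjakk", prune upward until reaching a node still needed by another word.
The suffix "ambkkkjakk" (10 nodes) is used only by "bambkkkjakk"; the node for "b" still has the child "k", so pruning stops there.
Nodes removed: 10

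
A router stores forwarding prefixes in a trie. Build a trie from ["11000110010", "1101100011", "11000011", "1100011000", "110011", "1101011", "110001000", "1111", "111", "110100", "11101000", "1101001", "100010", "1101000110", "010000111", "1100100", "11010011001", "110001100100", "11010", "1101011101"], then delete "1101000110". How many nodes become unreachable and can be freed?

A node on "1101000110"'s path can go only if nothing else ends at it or branches off below it.
The suffix "0110" (4 nodes) is used only by "1101000110"; the node for "110100" still has the child "1", so pruning stops there.
Nodes removed: 4

4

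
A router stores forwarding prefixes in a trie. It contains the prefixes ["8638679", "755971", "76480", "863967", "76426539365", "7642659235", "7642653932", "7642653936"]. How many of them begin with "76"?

5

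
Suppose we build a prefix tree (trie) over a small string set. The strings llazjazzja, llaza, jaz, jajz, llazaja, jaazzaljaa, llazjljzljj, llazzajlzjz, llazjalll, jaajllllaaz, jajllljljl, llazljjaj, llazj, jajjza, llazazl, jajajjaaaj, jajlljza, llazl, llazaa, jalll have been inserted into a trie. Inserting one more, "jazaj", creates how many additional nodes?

The longest prefix of "jazaj" already in the trie is "jaz" (length 3).
So 5 − 3 = 2 new nodes.

2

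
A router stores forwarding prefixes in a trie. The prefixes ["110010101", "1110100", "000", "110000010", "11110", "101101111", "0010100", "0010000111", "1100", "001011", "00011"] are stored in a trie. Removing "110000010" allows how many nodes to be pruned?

Walk "110000010" from the leaf back toward the root, removing each node that no remaining word uses.
The suffix "00010" (5 nodes) is used only by "110000010"; the node for "1100" still has the child "1", so pruning stops there.
Nodes removed: 5

5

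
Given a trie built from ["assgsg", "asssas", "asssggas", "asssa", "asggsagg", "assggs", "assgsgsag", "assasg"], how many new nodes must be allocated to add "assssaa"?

3

"asss" is already a path in the trie; the remaining "saa" must be added.
So 7 − 4 = 3 new nodes.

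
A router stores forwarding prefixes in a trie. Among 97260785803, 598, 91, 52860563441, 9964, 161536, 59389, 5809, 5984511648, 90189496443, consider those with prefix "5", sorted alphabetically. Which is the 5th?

Filter for "5…" and sort: "52860563441", "5809", "59389", "598", "5984511648"
The 5th is 5984511648.

5984511648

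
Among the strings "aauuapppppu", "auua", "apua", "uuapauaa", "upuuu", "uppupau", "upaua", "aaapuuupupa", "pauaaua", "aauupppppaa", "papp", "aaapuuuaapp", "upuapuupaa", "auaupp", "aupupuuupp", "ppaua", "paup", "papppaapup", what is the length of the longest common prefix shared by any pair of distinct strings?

7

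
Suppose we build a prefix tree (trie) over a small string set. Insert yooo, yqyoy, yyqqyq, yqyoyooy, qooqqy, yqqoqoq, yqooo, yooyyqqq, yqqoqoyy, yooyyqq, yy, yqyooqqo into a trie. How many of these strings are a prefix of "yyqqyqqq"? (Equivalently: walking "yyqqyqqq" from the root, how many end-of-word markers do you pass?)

Walk "yyqqyqqq" from the root; an end-of-word marker is hit whenever a stored word is a prefix of "yyqqyqqq".
Prefixes of the query that are stored words: "yy", "yyqqyq"
Count: 2

2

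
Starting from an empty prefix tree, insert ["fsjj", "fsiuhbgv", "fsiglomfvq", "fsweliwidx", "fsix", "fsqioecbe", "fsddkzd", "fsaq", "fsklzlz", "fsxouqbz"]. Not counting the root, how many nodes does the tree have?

51

Count nodes per top-level branch (shared prefixes stored once):
  'f'-branch (fsaq, fsddkzd, fsiglomfvq, fsiuhbgv, fsix, fsjj, fsklzlz, fsqioecbe, fsweliwidx, fsxouqbz): 51 nodes
Sum: 51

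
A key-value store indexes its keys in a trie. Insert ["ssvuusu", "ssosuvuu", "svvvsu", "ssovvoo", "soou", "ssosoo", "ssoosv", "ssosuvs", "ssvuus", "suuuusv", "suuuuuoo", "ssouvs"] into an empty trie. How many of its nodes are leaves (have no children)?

11

Leaves are exactly the stored words that no other stored word extends.
Those words: "soou", "ssoosv", "ssosoo", "ssosuvs", "ssosuvuu", "ssouvs", "ssovvoo", "ssvuusu", "suuuusv", "suuuuuoo", "svvvsu"
Leaf count: 11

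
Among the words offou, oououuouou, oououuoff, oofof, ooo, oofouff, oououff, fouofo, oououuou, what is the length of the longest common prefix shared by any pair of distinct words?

8

The deepest shared node is where two words last agree before diverging.
"oououuou" and "oououuouou" agree on "oououuou" (8 characters) before diverging; nothing deeper is shared.
Longest shared-prefix length: 8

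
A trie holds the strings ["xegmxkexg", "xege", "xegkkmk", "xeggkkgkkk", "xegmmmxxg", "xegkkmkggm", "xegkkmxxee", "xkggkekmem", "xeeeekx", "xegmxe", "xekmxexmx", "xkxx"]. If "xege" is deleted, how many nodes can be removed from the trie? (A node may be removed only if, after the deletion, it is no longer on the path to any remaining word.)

1

Walk "xege" from the leaf back toward the root, removing each node that no remaining word uses.
The suffix "e" (1 node) is used only by "xege"; the node for "xeg" still has the child "m", so pruning stops there.
Nodes removed: 1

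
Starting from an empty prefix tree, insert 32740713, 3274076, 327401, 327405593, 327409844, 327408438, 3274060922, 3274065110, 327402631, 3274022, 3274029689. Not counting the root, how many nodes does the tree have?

Insert word by word; a character creates a node only if that edge doesn't already exist:
  "32740713" → 8 new (3, 2, 7, 4, 0, 7, 1, 3)
  "3274076" → prefix "327407" already present; 1 new (6)
  "327401" → prefix "32740" already present; 1 new (1)
  "327405593" → prefix "32740" already present; 4 new (5, 5, 9, 3)
  "327409844" → prefix "32740" already present; 4 new (9, 8, 4, 4)
  "327408438" → prefix "32740" already present; 4 new (8, 4, 3, 8)
  "3274060922" → prefix "32740" already present; 5 new (6, 0, 9, 2, 2)
  "3274065110" → prefix "327406" already present; 4 new (5, 1, 1, 0)
  "327402631" → prefix "32740" already present; 4 new (2, 6, 3, 1)
  "3274022" → prefix "327402" already present; 1 new (2)
  "3274029689" → prefix "327402" already present; 4 new (9, 6, 8, 9)
Total nodes = 8 + 1 + 1 + 4 + 4 + 4 + 5 + 4 + 4 + 1 + 4 = 40

40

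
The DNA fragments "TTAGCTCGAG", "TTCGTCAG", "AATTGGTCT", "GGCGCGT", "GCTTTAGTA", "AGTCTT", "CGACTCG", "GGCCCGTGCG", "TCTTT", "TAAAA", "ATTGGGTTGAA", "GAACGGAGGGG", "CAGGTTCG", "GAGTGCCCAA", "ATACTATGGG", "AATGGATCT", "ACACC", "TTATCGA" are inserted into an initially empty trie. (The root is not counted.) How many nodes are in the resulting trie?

For each word, the new-node count is its length minus the longest prefix already in the trie:
  "TTAGCTCGAG" → 10 new (T, T, A, G, C, T, C, G, A, G)
  "TTCGTCAG" → prefix "TT" already present; 6 new (C, G, T, C, A, G)
  "AATTGGTCT" → 9 new (A, A, T, T, G, G, T, C, T)
  "GGCGCGT" → 7 new (G, G, C, G, C, G, T)
  "GCTTTAGTA" → prefix "G" already present; 8 new (C, T, T, T, A, G, T, A)
  "AGTCTT" → prefix "A" already present; 5 new (G, T, C, T, T)
  "CGACTCG" → 7 new (C, G, A, C, T, C, G)
  "GGCCCGTGCG" → prefix "GGC" already present; 7 new (C, C, G, T, G, C, G)
  "TCTTT" → prefix "T" already present; 4 new (C, T, T, T)
  "TAAAA" → prefix "T" already present; 4 new (A, A, A, A)
  "ATTGGGTTGAA" → prefix "A" already present; 10 new (T, T, G, G, G, T, T, G, A, A)
  "GAACGGAGGGG" → prefix "G" already present; 10 new (A, A, C, G, G, A, G, G, G, G)
  "CAGGTTCG" → prefix "C" already present; 7 new (A, G, G, T, T, C, G)
  "GAGTGCCCAA" → prefix "GA" already present; 8 new (G, T, G, C, C, C, A, A)
  "ATACTATGGG" → prefix "AT" already present; 8 new (A, C, T, A, T, G, G, G)
  "AATGGATCT" → prefix "AAT" already present; 6 new (G, G, A, T, C, T)
  "ACACC" → prefix "A" already present; 4 new (C, A, C, C)
  "TTATCGA" → prefix "TTA" already present; 4 new (T, C, G, A)
Total nodes = 10 + 6 + 9 + 7 + 8 + 5 + 7 + 7 + 4 + 4 + 10 + 10 + 7 + 8 + 8 + 6 + 4 + 4 = 124

124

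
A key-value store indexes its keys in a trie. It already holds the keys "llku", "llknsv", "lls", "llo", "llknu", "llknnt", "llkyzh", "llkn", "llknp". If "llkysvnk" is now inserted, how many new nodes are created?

4

Walking "llkysvnk" from the root, the first 4 characters ("llky") follow existing edges; "s" is the first miss.
So 8 − 4 = 4 new nodes.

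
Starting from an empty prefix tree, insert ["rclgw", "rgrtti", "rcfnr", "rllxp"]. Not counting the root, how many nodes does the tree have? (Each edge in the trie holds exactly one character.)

17

Insert word by word; a character creates a node only if that edge doesn't already exist:
  "rclgw" → 5 new (r, c, l, g, w)
  "rgrtti" → prefix "r" already present; 5 new (g, r, t, t, i)
  "rcfnr" → prefix "rc" already present; 3 new (f, n, r)
  "rllxp" → prefix "r" already present; 4 new (l, l, x, p)
Total nodes = 5 + 5 + 3 + 4 = 17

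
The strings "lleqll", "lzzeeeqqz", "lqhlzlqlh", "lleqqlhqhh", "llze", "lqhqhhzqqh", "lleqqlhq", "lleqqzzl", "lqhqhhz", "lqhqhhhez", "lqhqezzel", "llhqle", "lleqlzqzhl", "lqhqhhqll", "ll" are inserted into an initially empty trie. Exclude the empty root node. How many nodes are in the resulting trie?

Insert word by word; a character creates a node only if that edge doesn't already exist:
  "lleqll" → 6 new (l, l, e, q, l, l)
  "lzzeeeqqz" → prefix "l" already present; 8 new (z, z, e, e, e, q, q, z)
  "lqhlzlqlh" → prefix "l" already present; 8 new (q, h, l, z, l, q, l, h)
  "lleqqlhqhh" → prefix "lleq" already present; 6 new (q, l, h, q, h, h)
  "llze" → prefix "ll" already present; 2 new (z, e)
  "lqhqhhzqqh" → prefix "lqh" already present; 7 new (q, h, h, z, q, q, h)
  "lleqqlhq" → prefix "lleqqlhq" already present; 0 new (none)
  "lleqqzzl" → prefix "lleqq" already present; 3 new (z, z, l)
  "lqhqhhz" → prefix "lqhqhhz" already present; 0 new (none)
  "lqhqhhhez" → prefix "lqhqhh" already present; 3 new (h, e, z)
  "lqhqezzel" → prefix "lqhq" already present; 5 new (e, z, z, e, l)
  "llhqle" → prefix "ll" already present; 4 new (h, q, l, e)
  "lleqlzqzhl" → prefix "lleql" already present; 5 new (z, q, z, h, l)
  "lqhqhhqll" → prefix "lqhqhh" already present; 3 new (q, l, l)
  "ll" → prefix "ll" already present; 0 new (none)
Total nodes = 6 + 8 + 8 + 6 + 2 + 7 + 0 + 3 + 0 + 3 + 5 + 4 + 5 + 3 + 0 = 60

60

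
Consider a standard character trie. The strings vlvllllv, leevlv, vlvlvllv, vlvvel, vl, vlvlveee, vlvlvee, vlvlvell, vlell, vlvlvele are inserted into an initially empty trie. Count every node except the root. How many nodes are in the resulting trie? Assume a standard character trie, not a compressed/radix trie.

Trie structure (* marks end of a word):
(root)
├─ l
│  └─ e
│     └─ e
│        └─ v
│           └─ l
│              └─ v *
└─ v
   └─ l *
      ├─ e
      │  └─ l
      │     └─ l *
      └─ v
         ├─ l
         │  ├─ l
         │  │  └─ l
         │  │     └─ l
         │  │        └─ v *
         │  └─ v
         │     ├─ e
         │     │  ├─ e *
         │     │  │  └─ e *
         │     │  └─ l
         │     │     ├─ e *
         │     │     └─ l *
         │     └─ l
         │        └─ l
         │           └─ v *
         └─ v
            └─ e
               └─ l *
Counting every labelled node above: 30.

30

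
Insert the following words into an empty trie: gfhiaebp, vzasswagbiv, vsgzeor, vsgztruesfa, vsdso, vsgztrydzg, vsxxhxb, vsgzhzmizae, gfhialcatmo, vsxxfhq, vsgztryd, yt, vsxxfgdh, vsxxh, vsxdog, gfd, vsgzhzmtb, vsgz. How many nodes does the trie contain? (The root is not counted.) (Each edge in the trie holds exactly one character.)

71

Trace insertions, counting only characters that open a new branch:
  "gfhiaebp" → 8 new (g, f, h, i, a, e, b, p)
  "vzasswagbiv" → 11 new (v, z, a, s, s, w, a, g, b, i, v)
  "vsgzeor" → prefix "v" already present; 6 new (s, g, z, e, o, r)
  "vsgztruesfa" → prefix "vsgz" already present; 7 new (t, r, u, e, s, f, a)
  "vsdso" → prefix "vs" already present; 3 new (d, s, o)
  "vsgztrydzg" → prefix "vsgztr" already present; 4 new (y, d, z, g)
  "vsxxhxb" → prefix "vs" already present; 5 new (x, x, h, x, b)
  "vsgzhzmizae" → prefix "vsgz" already present; 7 new (h, z, m, i, z, a, e)
  "gfhialcatmo" → prefix "gfhia" already present; 6 new (l, c, a, t, m, o)
  "vsxxfhq" → prefix "vsxx" already present; 3 new (f, h, q)
  "vsgztryd" → prefix "vsgztryd" already present; 0 new (none)
  "yt" → 2 new (y, t)
  "vsxxfgdh" → prefix "vsxxf" already present; 3 new (g, d, h)
  "vsxxh" → prefix "vsxxh" already present; 0 new (none)
  "vsxdog" → prefix "vsx" already present; 3 new (d, o, g)
  "gfd" → prefix "gf" already present; 1 new (d)
  "vsgzhzmtb" → prefix "vsgzhzm" already present; 2 new (t, b)
  "vsgz" → prefix "vsgz" already present; 0 new (none)
Total nodes = 8 + 11 + 6 + 7 + 3 + 4 + 5 + 7 + 6 + 3 + 0 + 2 + 3 + 0 + 3 + 1 + 2 + 0 = 71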